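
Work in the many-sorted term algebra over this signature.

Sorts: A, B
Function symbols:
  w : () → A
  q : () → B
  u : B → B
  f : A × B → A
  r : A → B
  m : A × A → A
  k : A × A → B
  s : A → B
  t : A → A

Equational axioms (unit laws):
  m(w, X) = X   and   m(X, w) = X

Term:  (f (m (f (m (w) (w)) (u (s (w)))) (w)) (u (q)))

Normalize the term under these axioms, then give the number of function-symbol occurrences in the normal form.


size = 8

1. (f (m (f (m (w) (w)) (u (s (w)))) (w)) (u (q)))  →  (f (f (m (w) (w)) (u (s (w)))) (u (q)))
2. (f (f (m (w) (w)) (u (s (w)))) (u (q)))  →  (f (f (w) (u (s (w)))) (u (q)))
normal form: (f (f (w) (u (s (w)))) (u (q)))


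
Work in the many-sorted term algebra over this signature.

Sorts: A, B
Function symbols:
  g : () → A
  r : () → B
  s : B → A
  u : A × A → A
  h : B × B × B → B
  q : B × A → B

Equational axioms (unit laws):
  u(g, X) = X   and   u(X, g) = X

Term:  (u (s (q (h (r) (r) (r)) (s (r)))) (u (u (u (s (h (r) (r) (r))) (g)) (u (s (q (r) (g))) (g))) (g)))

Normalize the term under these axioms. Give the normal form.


1. (u (s (q (h (r) (r) (r)) (s (r)))) (u (u (u (s (h (r) (r) (r))) (g)) (u (s (q (r) (g))) (g))) (g)))  →  (u (s (q (h (r) (r) (r)) (s (r)))) (u (u (s (h (r) (r) (r))) (g)) (u (s (q (r) (g))) (g))))
2. (u (s (q (h (r) (r) (r)) (s (r)))) (u (u (s (h (r) (r) (r))) (g)) (u (s (q (r) (g))) (g))))  →  (u (s (q (h (r) (r) (r)) (s (r)))) (u (s (h (r) (r) (r))) (u (s (q (r) (g))) (g))))
3. (u (s (q (h (r) (r) (r)) (s (r)))) (u (s (h (r) (r) (r))) (u (s (q (r) (g))) (g))))  →  (u (s (q (h (r) (r) (r)) (s (r)))) (u (s (h (r) (r) (r))) (s (q (r) (g)))))

normal form = (u (s (q (h (r) (r) (r)) (s (r)))) (u (s (h (r) (r) (r))) (s (q (r) (g)))))


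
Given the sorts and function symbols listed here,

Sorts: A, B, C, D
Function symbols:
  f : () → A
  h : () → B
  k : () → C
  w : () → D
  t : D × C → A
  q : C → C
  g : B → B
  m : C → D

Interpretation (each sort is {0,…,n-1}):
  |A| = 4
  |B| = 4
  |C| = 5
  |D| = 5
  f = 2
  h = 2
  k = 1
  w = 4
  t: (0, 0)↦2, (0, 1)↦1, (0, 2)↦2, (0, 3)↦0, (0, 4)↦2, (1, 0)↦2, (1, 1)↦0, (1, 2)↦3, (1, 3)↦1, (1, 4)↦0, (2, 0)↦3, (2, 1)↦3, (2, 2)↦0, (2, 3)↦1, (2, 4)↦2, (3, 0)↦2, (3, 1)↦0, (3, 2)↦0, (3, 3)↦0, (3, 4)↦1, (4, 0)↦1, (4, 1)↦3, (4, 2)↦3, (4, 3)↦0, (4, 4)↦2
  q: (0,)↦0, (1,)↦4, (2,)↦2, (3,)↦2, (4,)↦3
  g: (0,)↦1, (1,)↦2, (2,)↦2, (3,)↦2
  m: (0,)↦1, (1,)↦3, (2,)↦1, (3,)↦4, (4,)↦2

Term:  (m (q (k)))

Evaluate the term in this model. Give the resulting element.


value = 2

  k = 1
  (q (k)) = q(1,) = 4
  (m (q (k))) = m(4,) = 2


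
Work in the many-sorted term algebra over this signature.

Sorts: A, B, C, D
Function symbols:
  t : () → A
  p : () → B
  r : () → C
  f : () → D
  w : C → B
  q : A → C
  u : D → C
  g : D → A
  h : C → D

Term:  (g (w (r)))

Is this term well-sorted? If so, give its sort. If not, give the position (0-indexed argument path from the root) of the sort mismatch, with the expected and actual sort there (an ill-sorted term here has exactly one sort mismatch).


ill-sorted at position [0]: expected D, got B

    (r) : C
  (w (r)) : B
(g (w (r))) : ✗ arg 0 at [0] has sort B, expected D


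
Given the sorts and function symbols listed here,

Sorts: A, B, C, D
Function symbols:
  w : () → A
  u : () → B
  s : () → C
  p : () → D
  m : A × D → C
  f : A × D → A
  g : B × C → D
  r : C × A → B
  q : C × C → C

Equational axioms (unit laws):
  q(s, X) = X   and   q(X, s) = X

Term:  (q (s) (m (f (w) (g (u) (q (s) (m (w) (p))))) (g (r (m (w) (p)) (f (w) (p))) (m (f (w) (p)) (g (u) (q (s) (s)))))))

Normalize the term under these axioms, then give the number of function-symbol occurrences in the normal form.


size = 23

1. (q (s) (m (f (w) (g (u) (q (s) (m (w) (p))))) (g (r (m (w) (p)) (f (w) (p))) (m (f (w) (p)) (g (u) (q (s) (s)))))))  →  (m (f (w) (g (u) (q (s) (m (w) (p))))) (g (r (m (w) (p)) (f (w) (p))) (m (f (w) (p)) (g (u) (q (s) (s))))))
2. (m (f (w) (g (u) (q (s) (m (w) (p))))) (g (r (m (w) (p)) (f (w) (p))) (m (f (w) (p)) (g (u) (q (s) (s))))))  →  (m (f (w) (g (u) (m (w) (p)))) (g (r (m (w) (p)) (f (w) (p))) (m (f (w) (p)) (g (u) (q (s) (s))))))
3. (m (f (w) (g (u) (m (w) (p)))) (g (r (m (w) (p)) (f (w) (p))) (m (f (w) (p)) (g (u) (q (s) (s))))))  →  (m (f (w) (g (u) (m (w) (p)))) (g (r (m (w) (p)) (f (w) (p))) (m (f (w) (p)) (g (u) (s)))))
normal form: (m (f (w) (g (u) (m (w) (p)))) (g (r (m (w) (p)) (f (w) (p))) (m (f (w) (p)) (g (u) (s)))))


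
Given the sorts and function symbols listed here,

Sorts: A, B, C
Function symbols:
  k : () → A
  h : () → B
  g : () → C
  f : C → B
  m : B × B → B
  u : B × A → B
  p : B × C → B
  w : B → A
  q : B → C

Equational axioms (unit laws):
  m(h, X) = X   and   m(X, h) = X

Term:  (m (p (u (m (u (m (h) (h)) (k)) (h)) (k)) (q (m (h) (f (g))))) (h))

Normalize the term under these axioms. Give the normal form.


1. (m (p (u (m (u (m (h) (h)) (k)) (h)) (k)) (q (m (h) (f (g))))) (h))  →  (p (u (m (u (m (h) (h)) (k)) (h)) (k)) (q (m (h) (f (g)))))
2. (p (u (m (u (m (h) (h)) (k)) (h)) (k)) (q (m (h) (f (g)))))  →  (p (u (u (m (h) (h)) (k)) (k)) (q (m (h) (f (g)))))
3. (p (u (u (m (h) (h)) (k)) (k)) (q (m (h) (f (g)))))  →  (p (u (u (h) (k)) (k)) (q (m (h) (f (g)))))
4. (p (u (u (h) (k)) (k)) (q (m (h) (f (g)))))  →  (p (u (u (h) (k)) (k)) (q (f (g))))

normal form = (p (u (u (h) (k)) (k)) (q (f (g))))


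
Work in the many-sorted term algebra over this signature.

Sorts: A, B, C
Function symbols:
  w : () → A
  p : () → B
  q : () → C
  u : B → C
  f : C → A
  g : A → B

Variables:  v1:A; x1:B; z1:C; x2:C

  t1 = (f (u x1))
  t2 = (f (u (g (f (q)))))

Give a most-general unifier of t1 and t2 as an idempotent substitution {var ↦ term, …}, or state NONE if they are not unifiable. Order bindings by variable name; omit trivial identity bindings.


{x1 ↦ (g (f (q)))}


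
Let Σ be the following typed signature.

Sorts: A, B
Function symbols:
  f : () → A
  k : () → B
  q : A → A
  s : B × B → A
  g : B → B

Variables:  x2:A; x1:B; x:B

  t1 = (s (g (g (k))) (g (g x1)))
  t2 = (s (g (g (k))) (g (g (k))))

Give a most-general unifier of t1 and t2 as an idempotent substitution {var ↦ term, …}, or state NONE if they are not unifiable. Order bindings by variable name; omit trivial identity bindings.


{x1 ↦ (k)}


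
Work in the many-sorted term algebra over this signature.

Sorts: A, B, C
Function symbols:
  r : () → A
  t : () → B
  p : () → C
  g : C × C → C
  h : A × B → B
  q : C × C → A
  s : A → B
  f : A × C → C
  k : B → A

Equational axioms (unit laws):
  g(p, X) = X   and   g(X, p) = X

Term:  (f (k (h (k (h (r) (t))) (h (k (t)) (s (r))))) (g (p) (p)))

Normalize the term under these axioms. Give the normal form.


normal form = (f (k (h (k (h (r) (t))) (h (k (t)) (s (r))))) (p))

1. (f (k (h (k (h (r) (t))) (h (k (t)) (s (r))))) (g (p) (p)))  →  (f (k (h (k (h (r) (t))) (h (k (t)) (s (r))))) (p))


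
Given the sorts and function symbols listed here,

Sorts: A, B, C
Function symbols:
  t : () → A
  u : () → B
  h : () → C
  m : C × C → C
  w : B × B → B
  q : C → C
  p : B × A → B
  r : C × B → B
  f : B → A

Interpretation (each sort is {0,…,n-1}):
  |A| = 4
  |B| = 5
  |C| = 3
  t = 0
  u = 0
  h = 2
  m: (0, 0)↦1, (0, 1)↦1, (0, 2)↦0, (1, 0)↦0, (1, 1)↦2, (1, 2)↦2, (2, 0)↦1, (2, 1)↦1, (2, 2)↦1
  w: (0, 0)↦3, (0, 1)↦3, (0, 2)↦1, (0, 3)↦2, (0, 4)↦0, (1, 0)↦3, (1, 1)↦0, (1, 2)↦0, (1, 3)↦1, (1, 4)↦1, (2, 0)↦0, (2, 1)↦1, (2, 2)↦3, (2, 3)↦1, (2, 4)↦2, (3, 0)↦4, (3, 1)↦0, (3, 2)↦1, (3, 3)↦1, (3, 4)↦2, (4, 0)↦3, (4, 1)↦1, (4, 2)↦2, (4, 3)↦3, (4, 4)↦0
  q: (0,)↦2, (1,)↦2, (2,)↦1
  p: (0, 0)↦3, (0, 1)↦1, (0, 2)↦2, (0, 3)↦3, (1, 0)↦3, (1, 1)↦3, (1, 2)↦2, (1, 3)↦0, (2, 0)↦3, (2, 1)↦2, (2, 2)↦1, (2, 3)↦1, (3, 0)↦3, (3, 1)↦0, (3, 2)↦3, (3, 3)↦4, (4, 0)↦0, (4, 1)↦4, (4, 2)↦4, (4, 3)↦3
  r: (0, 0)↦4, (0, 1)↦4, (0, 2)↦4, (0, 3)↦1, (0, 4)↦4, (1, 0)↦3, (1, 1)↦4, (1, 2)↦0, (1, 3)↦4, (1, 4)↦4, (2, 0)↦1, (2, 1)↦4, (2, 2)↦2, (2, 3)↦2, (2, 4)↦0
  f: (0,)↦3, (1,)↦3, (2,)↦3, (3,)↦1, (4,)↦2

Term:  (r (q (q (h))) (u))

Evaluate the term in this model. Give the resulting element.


value = 1

  h = 2
  (q (h)) = q(2,) = 1
  (q (q (h))) = q(1,) = 2
  u = 0
  (r (q (q (h))) (u)) = r(2, 0) = 1


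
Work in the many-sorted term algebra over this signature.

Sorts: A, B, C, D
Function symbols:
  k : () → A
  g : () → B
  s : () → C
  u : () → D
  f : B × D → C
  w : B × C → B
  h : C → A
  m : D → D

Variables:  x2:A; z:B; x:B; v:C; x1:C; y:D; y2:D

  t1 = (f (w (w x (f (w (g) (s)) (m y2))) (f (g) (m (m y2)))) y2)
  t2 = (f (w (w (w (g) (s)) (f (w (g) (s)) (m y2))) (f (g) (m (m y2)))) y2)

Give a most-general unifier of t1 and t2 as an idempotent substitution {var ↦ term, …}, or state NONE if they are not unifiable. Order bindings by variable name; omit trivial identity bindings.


{x ↦ (w (g) (s))}


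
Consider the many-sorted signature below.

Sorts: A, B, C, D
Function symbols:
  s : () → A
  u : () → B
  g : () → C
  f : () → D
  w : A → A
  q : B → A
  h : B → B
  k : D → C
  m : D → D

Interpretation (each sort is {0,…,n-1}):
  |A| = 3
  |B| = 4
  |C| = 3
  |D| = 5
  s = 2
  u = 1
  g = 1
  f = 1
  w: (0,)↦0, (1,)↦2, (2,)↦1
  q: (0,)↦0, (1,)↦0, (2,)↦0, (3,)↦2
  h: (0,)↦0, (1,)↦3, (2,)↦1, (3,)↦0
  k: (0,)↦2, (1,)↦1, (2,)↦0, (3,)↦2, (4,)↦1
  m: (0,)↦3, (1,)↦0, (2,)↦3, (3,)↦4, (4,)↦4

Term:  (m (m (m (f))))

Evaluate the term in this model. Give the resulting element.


  f = 1
  (m (f)) = m(1,) = 0
  (m (m (f))) = m(0,) = 3
  (m (m (m (f)))) = m(3,) = 4

value = 4


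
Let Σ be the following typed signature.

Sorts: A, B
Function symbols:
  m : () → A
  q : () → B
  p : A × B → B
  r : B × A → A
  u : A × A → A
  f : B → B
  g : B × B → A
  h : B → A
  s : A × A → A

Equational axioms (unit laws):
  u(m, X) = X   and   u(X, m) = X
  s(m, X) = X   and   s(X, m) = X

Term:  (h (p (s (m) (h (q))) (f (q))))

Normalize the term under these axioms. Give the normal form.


normal form = (h (p (h (q)) (f (q))))

1. (h (p (s (m) (h (q))) (f (q))))  →  (h (p (h (q)) (f (q))))


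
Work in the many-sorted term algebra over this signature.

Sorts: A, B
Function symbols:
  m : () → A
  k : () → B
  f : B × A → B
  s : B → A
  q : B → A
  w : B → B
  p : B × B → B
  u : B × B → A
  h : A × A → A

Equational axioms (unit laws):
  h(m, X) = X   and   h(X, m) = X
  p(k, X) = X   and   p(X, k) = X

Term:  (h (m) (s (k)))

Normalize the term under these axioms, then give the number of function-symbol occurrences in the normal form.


1. (h (m) (s (k)))  →  (s (k))
normal form: (s (k))

size = 2


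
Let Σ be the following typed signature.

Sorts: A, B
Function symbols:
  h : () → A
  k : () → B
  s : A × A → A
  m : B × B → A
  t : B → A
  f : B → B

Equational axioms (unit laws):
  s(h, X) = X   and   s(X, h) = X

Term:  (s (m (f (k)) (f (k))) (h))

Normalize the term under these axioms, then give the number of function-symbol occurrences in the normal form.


1. (s (m (f (k)) (f (k))) (h))  →  (m (f (k)) (f (k)))
normal form: (m (f (k)) (f (k)))

size = 5


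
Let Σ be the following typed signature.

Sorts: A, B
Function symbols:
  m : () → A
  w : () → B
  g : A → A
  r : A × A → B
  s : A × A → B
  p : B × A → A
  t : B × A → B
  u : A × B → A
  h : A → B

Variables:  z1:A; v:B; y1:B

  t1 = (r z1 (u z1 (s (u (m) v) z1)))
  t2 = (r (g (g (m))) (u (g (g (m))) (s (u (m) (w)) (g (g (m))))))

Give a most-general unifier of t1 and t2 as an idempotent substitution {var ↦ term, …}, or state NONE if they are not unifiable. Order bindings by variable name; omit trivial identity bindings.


{v ↦ (w), z1 ↦ (g (g (m)))}


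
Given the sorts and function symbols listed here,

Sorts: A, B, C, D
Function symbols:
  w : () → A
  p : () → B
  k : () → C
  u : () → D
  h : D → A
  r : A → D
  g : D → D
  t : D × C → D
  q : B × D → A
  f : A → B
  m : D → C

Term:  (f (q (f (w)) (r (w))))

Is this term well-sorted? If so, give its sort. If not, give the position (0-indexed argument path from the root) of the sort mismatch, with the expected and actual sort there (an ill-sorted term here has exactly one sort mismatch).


well-sorted; sort = B

      (w) : A
    (f (w)) : B
      (w) : A
    (r (w)) : D
  (q (f (w)) (r (w))) : A
(f (q (f (w)) (r (w)))) : B


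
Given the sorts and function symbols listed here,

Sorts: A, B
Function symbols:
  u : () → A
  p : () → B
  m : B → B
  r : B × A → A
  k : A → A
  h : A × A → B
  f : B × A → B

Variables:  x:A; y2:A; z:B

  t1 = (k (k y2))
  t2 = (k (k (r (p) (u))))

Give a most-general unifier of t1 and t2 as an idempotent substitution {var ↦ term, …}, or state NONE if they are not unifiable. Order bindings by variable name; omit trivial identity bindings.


{y2 ↦ (r (p) (u))}


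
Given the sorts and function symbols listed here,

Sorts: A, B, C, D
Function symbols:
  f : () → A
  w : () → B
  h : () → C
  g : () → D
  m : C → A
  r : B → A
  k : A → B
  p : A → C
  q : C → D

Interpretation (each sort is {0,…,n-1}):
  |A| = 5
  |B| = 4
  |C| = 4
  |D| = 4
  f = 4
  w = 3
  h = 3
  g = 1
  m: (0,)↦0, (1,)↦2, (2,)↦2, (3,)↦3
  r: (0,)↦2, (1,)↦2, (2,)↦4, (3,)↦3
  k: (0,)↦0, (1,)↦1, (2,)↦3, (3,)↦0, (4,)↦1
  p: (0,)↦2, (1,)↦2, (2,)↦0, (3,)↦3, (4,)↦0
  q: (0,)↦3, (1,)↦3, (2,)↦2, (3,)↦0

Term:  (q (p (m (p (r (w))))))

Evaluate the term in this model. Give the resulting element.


value = 0

  w = 3
  (r (w)) = r(3,) = 3
  (p (r (w))) = p(3,) = 3
  (m (p (r (w)))) = m(3,) = 3
  (p (m (p (r (w))))) = p(3,) = 3
  (q (p (m (p (r (w)))))) = q(3,) = 0


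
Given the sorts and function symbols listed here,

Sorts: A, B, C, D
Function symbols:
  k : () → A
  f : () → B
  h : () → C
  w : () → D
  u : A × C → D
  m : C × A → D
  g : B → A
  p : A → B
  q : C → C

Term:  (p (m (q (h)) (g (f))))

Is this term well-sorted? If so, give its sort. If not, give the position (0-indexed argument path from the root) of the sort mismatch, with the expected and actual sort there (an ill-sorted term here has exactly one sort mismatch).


      (h) : C
    (q (h)) : C
      (f) : B
    (g (f)) : A
  (m (q (h)) (g (f))) : D
(p (m (q (h)) (g (f)))) : ✗ arg 0 at [0] has sort D, expected A

ill-sorted at position [0]: expected A, got D


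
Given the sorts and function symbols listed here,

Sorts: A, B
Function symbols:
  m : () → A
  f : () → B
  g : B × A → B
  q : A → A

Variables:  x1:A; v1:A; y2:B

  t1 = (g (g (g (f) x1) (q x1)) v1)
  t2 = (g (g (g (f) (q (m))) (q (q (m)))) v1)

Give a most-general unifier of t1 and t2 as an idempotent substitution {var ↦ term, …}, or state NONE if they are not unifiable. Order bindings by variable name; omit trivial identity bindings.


{x1 ↦ (q (m))}


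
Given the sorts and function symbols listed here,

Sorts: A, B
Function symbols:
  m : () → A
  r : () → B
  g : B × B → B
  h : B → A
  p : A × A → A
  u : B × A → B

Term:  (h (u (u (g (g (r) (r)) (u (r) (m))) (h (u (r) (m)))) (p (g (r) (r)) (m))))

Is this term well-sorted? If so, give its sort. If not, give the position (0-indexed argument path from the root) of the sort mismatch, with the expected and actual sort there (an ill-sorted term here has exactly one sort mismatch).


ill-sorted at position [0, 1, 0]: expected A, got B

          (r) : B
          (r) : B
        (g (r) (r)) : B
          (r) : B
          (m) : A
        (u (r) (m)) : B
      (g (g (r) (r)) (u (r) (m))) : B
          (r) : B
          (m) : A
        (u (r) (m)) : B
      (h (u (r) (m))) : A
    (u (g (g (r) (r)) (u (r) (m))) (h (u (r) (m)))) : B
        (r) : B
        (r) : B
      (g (r) (r)) : B
      (m) : A
    (p (g (r) (r)) (m)) : ✗ arg 0 at [0, 1, 0] has sort B, expected A


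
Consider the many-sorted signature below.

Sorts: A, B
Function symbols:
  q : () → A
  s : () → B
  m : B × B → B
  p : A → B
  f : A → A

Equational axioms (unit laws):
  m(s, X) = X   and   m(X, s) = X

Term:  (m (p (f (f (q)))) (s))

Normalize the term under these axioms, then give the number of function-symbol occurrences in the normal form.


1. (m (p (f (f (q)))) (s))  →  (p (f (f (q))))
normal form: (p (f (f (q))))

size = 4


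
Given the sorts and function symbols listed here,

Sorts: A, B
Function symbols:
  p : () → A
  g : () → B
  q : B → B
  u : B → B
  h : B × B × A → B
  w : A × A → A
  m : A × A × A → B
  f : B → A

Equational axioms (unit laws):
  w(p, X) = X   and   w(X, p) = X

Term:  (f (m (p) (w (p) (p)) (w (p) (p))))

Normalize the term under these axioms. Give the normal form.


normal form = (f (m (p) (p) (p)))

1. (f (m (p) (w (p) (p)) (w (p) (p))))  →  (f (m (p) (p) (w (p) (p))))
2. (f (m (p) (p) (w (p) (p))))  →  (f (m (p) (p) (p)))


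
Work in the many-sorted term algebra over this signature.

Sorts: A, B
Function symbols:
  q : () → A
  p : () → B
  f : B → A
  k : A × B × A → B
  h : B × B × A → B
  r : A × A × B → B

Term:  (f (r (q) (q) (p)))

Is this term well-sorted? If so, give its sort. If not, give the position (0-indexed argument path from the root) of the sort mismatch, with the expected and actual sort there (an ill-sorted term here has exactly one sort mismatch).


    (q) : A
    (q) : A
    (p) : B
  (r (q) (q) (p)) : B
(f (r (q) (q) (p))) : A

well-sorted; sort = A


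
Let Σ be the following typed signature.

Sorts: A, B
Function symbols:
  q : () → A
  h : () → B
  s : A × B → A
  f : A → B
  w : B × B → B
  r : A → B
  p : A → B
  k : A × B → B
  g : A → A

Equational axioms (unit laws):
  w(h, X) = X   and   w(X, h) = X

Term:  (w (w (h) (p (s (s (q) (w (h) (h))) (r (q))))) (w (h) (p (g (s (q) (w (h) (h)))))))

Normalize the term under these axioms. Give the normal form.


1. (w (w (h) (p (s (s (q) (w (h) (h))) (r (q))))) (w (h) (p (g (s (q) (w (h) (h)))))))  →  (w (p (s (s (q) (w (h) (h))) (r (q)))) (w (h) (p (g (s (q) (w (h) (h)))))))
2. (w (p (s (s (q) (w (h) (h))) (r (q)))) (w (h) (p (g (s (q) (w (h) (h)))))))  →  (w (p (s (s (q) (h)) (r (q)))) (w (h) (p (g (s (q) (w (h) (h)))))))
3. (w (p (s (s (q) (h)) (r (q)))) (w (h) (p (g (s (q) (w (h) (h)))))))  →  (w (p (s (s (q) (h)) (r (q)))) (p (g (s (q) (w (h) (h))))))
4. (w (p (s (s (q) (h)) (r (q)))) (p (g (s (q) (w (h) (h))))))  →  (w (p (s (s (q) (h)) (r (q)))) (p (g (s (q) (h)))))

normal form = (w (p (s (s (q) (h)) (r (q)))) (p (g (s (q) (h)))))


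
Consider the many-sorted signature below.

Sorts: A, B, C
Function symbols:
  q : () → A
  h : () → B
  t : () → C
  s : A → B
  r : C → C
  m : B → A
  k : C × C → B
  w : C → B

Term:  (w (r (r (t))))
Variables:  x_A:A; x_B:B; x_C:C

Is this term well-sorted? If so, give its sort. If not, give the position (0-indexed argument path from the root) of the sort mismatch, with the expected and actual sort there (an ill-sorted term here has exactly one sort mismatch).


well-sorted; sort = B

      (t) : C
    (r (t)) : C
  (r (r (t))) : C
(w (r (r (t)))) : B


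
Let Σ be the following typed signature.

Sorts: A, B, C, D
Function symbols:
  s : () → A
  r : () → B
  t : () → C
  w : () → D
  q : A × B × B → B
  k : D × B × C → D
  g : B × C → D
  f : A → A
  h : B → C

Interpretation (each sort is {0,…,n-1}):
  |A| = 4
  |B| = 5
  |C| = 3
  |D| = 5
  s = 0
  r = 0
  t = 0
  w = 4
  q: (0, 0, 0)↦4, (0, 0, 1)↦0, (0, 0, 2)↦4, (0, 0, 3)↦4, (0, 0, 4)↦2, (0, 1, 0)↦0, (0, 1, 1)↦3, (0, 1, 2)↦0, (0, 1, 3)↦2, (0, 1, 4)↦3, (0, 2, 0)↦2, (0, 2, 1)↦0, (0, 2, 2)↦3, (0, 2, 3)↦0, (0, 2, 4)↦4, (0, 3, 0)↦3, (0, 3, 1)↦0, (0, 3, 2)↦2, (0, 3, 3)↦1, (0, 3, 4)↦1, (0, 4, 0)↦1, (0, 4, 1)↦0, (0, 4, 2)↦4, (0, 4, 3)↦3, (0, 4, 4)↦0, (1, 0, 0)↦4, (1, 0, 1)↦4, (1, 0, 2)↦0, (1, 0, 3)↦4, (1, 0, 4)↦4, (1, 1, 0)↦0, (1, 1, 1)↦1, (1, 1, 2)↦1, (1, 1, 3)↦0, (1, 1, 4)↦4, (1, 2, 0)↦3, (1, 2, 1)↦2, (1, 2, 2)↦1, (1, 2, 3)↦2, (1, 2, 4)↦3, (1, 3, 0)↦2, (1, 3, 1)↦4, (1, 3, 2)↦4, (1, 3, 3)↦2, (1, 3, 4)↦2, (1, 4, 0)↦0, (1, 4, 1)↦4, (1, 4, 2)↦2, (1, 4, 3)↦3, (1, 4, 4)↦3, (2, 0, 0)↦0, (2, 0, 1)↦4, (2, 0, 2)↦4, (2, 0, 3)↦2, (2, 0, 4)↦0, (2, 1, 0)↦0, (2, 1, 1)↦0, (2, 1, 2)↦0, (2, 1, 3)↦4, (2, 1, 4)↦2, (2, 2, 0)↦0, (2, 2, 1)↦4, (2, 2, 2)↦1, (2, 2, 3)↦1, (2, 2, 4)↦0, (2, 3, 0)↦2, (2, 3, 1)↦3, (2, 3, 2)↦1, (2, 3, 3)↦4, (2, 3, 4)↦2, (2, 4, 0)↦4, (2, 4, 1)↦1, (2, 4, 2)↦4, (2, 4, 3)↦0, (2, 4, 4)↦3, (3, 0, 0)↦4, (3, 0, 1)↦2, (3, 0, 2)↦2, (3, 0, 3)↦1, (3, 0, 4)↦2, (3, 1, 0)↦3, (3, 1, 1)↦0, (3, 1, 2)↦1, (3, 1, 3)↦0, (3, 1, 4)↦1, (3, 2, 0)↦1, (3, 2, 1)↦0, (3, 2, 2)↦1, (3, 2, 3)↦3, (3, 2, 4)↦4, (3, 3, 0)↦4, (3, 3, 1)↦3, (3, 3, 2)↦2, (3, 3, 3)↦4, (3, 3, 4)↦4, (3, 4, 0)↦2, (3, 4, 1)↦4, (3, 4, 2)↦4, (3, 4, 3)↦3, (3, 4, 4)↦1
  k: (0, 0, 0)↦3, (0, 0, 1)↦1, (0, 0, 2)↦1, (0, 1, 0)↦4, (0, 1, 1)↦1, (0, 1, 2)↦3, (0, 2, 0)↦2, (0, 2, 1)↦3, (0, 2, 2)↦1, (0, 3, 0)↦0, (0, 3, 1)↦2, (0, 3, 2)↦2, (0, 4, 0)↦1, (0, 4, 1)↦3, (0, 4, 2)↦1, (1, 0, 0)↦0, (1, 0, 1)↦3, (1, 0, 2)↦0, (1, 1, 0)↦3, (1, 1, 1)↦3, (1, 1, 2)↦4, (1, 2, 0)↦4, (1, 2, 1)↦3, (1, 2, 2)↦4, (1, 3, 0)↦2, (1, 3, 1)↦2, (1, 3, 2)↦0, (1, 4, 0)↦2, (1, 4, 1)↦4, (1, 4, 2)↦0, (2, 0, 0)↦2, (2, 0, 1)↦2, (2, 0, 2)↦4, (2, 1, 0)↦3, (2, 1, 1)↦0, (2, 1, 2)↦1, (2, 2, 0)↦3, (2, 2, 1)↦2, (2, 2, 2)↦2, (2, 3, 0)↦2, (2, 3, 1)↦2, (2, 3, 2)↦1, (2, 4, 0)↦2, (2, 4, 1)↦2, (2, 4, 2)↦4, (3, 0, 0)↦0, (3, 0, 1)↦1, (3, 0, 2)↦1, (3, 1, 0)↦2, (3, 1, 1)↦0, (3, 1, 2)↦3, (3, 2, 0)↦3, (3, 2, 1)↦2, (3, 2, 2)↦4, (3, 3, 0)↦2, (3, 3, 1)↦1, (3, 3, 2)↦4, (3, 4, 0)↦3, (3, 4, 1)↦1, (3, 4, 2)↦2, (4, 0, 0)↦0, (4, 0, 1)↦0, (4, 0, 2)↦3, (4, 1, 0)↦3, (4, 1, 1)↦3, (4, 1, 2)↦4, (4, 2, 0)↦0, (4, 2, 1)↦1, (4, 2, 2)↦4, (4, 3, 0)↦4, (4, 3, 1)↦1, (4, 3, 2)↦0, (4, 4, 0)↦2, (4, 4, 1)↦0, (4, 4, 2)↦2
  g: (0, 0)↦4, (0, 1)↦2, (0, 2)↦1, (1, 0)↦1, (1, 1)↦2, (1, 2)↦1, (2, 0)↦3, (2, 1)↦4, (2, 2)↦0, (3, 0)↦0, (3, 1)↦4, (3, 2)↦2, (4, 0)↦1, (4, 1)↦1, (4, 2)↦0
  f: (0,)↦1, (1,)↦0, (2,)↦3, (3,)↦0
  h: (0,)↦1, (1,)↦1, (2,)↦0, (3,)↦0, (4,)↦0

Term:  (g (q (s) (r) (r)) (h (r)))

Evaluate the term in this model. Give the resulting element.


  s = 0
  r = 0
  r = 0
  (q (s) (r) (r)) = q(0, 0, 0) = 4
  r = 0
  (h (r)) = h(0,) = 1
  (g (q (s) (r) (r)) (h (r))) = g(4, 1) = 1

value = 1


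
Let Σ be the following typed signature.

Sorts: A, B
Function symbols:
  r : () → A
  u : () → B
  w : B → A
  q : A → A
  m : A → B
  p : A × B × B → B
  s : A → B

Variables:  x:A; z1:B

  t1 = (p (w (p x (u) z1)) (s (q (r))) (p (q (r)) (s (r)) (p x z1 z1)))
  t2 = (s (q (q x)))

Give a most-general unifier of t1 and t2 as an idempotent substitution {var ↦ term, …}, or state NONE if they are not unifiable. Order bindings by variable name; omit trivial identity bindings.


NONE (not unifiable)

head clash or occurs-check failure — not unifiable


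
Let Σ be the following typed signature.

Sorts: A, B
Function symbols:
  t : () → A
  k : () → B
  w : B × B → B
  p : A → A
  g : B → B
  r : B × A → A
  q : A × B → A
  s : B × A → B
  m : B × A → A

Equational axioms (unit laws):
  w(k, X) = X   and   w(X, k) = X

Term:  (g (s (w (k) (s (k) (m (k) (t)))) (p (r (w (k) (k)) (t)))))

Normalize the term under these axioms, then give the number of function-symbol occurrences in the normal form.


1. (g (s (w (k) (s (k) (m (k) (t)))) (p (r (w (k) (k)) (t)))))  →  (g (s (s (k) (m (k) (t))) (p (r (w (k) (k)) (t)))))
2. (g (s (s (k) (m (k) (t))) (p (r (w (k) (k)) (t)))))  →  (g (s (s (k) (m (k) (t))) (p (r (k) (t)))))
normal form: (g (s (s (k) (m (k) (t))) (p (r (k) (t)))))

size = 11


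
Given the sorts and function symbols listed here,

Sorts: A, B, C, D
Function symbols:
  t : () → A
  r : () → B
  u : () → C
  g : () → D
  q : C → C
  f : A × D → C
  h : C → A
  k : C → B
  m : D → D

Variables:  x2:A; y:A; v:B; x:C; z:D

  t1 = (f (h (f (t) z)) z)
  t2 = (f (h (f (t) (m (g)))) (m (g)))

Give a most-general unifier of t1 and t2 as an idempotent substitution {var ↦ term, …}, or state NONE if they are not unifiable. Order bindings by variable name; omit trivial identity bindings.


{z ↦ (m (g))}


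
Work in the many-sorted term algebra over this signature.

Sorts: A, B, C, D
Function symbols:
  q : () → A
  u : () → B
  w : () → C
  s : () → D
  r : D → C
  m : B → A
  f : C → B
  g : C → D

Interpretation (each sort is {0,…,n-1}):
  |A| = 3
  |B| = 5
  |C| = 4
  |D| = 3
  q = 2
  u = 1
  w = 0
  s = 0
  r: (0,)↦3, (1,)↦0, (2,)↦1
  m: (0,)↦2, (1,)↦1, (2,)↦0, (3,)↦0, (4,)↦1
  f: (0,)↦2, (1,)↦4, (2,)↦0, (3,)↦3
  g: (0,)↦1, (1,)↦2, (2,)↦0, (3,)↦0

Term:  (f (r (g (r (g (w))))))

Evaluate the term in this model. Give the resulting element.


  w = 0
  (g (w)) = g(0,) = 1
  (r (g (w))) = r(1,) = 0
  (g (r (g (w)))) = g(0,) = 1
  (r (g (r (g (w))))) = r(1,) = 0
  (f (r (g (r (g (w)))))) = f(0,) = 2

value = 2


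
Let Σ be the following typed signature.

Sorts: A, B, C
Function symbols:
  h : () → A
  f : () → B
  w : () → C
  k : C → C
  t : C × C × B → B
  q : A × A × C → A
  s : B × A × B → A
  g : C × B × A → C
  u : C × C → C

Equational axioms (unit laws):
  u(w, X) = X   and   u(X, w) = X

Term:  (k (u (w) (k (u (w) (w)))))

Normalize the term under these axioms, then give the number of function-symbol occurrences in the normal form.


size = 3

1. (k (u (w) (k (u (w) (w)))))  →  (k (k (u (w) (w))))
2. (k (k (u (w) (w))))  →  (k (k (w)))
normal form: (k (k (w)))


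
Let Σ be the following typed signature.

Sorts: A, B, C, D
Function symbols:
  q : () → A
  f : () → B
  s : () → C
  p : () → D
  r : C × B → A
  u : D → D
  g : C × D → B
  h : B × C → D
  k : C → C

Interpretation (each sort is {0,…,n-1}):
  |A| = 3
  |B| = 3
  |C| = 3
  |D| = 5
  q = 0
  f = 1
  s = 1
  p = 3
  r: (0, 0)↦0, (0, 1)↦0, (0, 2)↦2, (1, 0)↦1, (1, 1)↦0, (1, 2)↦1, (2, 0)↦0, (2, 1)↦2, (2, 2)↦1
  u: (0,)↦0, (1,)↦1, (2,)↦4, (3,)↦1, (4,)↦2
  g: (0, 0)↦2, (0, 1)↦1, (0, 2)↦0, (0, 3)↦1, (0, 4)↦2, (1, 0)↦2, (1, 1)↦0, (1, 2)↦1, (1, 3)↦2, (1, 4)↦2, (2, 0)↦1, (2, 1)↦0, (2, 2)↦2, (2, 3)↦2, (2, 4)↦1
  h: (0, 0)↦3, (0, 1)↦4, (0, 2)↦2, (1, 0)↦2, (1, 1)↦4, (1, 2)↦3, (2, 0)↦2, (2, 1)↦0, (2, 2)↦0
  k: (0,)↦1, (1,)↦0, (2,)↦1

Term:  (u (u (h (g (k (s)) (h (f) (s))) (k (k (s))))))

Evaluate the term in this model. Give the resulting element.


value = 0

  s = 1
  (k (s)) = k(1,) = 0
  f = 1
  s = 1
  (h (f) (s)) = h(1, 1) = 4
  (g (k (s)) (h (f) (s))) = g(0, 4) = 2
  s = 1
  (k (s)) = k(1,) = 0
  (k (k (s))) = k(0,) = 1
  (h (g (k (s)) (h (f) (s))) (k (k (s)))) = h(2, 1) = 0
  (u (h (g (k (s)) (h (f) (s))) (k (k (s))))) = u(0,) = 0
  (u (u (h (g (k (s)) (h (f) (s))) (k (k (s)))))) = u(0,) = 0


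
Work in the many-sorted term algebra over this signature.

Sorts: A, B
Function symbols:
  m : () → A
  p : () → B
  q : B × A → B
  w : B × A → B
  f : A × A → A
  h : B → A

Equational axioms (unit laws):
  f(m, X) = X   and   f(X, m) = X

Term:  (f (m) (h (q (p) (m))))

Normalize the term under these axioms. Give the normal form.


1. (f (m) (h (q (p) (m))))  →  (h (q (p) (m)))

normal form = (h (q (p) (m)))


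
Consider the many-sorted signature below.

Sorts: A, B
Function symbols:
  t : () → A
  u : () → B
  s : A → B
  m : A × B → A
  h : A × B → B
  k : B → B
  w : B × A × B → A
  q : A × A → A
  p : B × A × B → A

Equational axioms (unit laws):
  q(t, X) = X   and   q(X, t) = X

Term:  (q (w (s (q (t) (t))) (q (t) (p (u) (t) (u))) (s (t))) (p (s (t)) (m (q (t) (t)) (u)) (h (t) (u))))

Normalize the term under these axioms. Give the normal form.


1. (q (w (s (q (t) (t))) (q (t) (p (u) (t) (u))) (s (t))) (p (s (t)) (m (q (t) (t)) (u)) (h (t) (u))))  →  (q (w (s (t)) (q (t) (p (u) (t) (u))) (s (t))) (p (s (t)) (m (q (t) (t)) (u)) (h (t) (u))))
2. (q (w (s (t)) (q (t) (p (u) (t) (u))) (s (t))) (p (s (t)) (m (q (t) (t)) (u)) (h (t) (u))))  →  (q (w (s (t)) (p (u) (t) (u)) (s (t))) (p (s (t)) (m (q (t) (t)) (u)) (h (t) (u))))
3. (q (w (s (t)) (p (u) (t) (u)) (s (t))) (p (s (t)) (m (q (t) (t)) (u)) (h (t) (u))))  →  (q (w (s (t)) (p (u) (t) (u)) (s (t))) (p (s (t)) (m (t) (u)) (h (t) (u))))

normal form = (q (w (s (t)) (p (u) (t) (u)) (s (t))) (p (s (t)) (m (t) (u)) (h (t) (u))))


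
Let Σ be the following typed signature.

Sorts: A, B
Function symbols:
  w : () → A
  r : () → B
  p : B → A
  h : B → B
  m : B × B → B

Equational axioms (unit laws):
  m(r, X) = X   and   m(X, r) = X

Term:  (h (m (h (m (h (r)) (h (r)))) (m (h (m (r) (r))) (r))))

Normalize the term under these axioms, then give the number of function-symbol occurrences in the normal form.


size = 10

1. (h (m (h (m (h (r)) (h (r)))) (m (h (m (r) (r))) (r))))  →  (h (m (h (m (h (r)) (h (r)))) (h (m (r) (r)))))
2. (h (m (h (m (h (r)) (h (r)))) (h (m (r) (r)))))  →  (h (m (h (m (h (r)) (h (r)))) (h (r))))
normal form: (h (m (h (m (h (r)) (h (r)))) (h (r))))


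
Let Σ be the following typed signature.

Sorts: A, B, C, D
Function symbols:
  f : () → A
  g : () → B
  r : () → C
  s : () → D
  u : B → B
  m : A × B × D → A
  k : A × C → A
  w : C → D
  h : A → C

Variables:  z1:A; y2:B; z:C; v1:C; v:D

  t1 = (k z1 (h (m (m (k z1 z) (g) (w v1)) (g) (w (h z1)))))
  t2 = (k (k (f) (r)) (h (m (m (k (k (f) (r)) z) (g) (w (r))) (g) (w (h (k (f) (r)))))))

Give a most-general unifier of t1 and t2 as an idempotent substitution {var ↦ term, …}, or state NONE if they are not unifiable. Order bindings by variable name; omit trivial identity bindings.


{v1 ↦ (r), z1 ↦ (k (f) (r))}


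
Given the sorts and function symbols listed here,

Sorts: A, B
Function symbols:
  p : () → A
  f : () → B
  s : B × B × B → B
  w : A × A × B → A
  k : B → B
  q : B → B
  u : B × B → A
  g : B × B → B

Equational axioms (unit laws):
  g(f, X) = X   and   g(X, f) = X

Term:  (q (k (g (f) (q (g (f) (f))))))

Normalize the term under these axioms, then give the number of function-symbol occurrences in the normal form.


1. (q (k (g (f) (q (g (f) (f))))))  →  (q (k (q (g (f) (f)))))
2. (q (k (q (g (f) (f)))))  →  (q (k (q (f))))
normal form: (q (k (q (f))))

size = 4


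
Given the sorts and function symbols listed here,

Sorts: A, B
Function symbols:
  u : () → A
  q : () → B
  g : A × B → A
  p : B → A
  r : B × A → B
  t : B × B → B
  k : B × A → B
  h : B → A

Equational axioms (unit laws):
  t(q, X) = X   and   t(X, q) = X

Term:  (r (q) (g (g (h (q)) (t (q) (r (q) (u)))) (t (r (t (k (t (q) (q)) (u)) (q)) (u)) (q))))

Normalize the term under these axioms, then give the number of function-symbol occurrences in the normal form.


size = 14

1. (r (q) (g (g (h (q)) (t (q) (r (q) (u)))) (t (r (t (k (t (q) (q)) (u)) (q)) (u)) (q))))  →  (r (q) (g (g (h (q)) (r (q) (u))) (t (r (t (k (t (q) (q)) (u)) (q)) (u)) (q))))
2. (r (q) (g (g (h (q)) (r (q) (u))) (t (r (t (k (t (q) (q)) (u)) (q)) (u)) (q))))  →  (r (q) (g (g (h (q)) (r (q) (u))) (r (t (k (t (q) (q)) (u)) (q)) (u))))
3. (r (q) (g (g (h (q)) (r (q) (u))) (r (t (k (t (q) (q)) (u)) (q)) (u))))  →  (r (q) (g (g (h (q)) (r (q) (u))) (r (k (t (q) (q)) (u)) (u))))
4. (r (q) (g (g (h (q)) (r (q) (u))) (r (k (t (q) (q)) (u)) (u))))  →  (r (q) (g (g (h (q)) (r (q) (u))) (r (k (q) (u)) (u))))
normal form: (r (q) (g (g (h (q)) (r (q) (u))) (r (k (q) (u)) (u))))


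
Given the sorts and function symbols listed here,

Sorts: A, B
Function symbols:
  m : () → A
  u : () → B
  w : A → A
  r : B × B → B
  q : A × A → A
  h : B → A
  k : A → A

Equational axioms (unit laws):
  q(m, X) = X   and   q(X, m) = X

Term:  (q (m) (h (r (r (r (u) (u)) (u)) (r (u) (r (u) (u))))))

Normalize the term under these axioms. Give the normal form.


1. (q (m) (h (r (r (r (u) (u)) (u)) (r (u) (r (u) (u))))))  →  (h (r (r (r (u) (u)) (u)) (r (u) (r (u) (u)))))

normal form = (h (r (r (r (u) (u)) (u)) (r (u) (r (u) (u)))))


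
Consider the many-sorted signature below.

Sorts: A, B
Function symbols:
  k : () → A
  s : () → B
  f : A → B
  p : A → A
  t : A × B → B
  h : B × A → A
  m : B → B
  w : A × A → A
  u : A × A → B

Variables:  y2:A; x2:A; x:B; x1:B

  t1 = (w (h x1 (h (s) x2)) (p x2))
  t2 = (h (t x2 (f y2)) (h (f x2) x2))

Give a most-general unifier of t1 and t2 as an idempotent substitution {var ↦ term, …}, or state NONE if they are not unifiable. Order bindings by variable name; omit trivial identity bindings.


NONE (not unifiable)

head clash or occurs-check failure — not unifiable


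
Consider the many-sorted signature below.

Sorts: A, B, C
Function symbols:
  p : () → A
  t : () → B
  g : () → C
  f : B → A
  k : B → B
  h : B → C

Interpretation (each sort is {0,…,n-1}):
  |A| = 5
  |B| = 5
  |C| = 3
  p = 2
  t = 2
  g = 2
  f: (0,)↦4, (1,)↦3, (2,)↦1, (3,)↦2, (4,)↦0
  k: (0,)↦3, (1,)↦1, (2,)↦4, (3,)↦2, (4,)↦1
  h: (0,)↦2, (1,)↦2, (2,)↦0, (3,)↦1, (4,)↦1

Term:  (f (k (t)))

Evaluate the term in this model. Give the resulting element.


value = 0

  t = 2
  (k (t)) = k(2,) = 4
  (f (k (t))) = f(4,) = 0


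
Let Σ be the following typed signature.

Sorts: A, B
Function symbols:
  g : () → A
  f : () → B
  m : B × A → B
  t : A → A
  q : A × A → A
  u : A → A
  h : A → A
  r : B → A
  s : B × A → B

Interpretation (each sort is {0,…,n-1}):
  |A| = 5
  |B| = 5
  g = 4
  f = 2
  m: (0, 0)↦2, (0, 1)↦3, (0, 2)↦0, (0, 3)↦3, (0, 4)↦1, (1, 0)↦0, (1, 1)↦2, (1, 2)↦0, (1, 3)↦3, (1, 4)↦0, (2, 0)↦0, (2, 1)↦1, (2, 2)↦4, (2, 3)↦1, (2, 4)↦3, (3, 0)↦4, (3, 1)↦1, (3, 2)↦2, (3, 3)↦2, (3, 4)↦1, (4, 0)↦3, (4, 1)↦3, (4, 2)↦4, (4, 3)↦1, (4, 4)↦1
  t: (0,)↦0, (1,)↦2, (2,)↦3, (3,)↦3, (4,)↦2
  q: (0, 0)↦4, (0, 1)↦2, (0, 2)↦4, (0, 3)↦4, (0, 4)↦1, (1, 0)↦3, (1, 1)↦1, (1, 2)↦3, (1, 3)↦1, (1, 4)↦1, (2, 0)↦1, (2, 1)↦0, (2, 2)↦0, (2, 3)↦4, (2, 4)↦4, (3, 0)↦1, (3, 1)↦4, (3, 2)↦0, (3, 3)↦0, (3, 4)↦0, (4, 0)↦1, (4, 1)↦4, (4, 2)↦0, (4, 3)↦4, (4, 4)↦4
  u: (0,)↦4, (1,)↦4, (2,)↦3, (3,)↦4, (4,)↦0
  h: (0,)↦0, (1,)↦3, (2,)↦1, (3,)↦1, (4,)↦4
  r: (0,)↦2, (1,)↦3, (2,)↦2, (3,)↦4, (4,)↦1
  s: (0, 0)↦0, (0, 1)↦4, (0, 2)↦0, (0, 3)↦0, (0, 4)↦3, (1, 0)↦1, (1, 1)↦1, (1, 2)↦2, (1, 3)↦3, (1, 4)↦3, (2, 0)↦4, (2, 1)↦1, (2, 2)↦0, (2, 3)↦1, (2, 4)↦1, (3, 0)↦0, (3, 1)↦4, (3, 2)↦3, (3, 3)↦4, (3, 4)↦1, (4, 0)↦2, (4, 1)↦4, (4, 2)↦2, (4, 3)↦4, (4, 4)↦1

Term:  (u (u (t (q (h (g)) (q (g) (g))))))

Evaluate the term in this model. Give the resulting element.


  g = 4
  (h (g)) = h(4,) = 4
  g = 4
  g = 4
  (q (g) (g)) = q(4, 4) = 4
  (q (h (g)) (q (g) (g))) = q(4, 4) = 4
  (t (q (h (g)) (q (g) (g)))) = t(4,) = 2
  (u (t (q (h (g)) (q (g) (g))))) = u(2,) = 3
  (u (u (t (q (h (g)) (q (g) (g)))))) = u(3,) = 4

value = 4


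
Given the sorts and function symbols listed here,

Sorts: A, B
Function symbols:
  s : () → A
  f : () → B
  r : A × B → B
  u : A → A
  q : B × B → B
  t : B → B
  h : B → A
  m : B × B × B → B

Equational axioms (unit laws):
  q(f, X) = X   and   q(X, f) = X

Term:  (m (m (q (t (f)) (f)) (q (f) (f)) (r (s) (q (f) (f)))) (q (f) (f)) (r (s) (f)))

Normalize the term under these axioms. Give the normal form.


1. (m (m (q (t (f)) (f)) (q (f) (f)) (r (s) (q (f) (f)))) (q (f) (f)) (r (s) (f)))  →  (m (m (t (f)) (q (f) (f)) (r (s) (q (f) (f)))) (q (f) (f)) (r (s) (f)))
2. (m (m (t (f)) (q (f) (f)) (r (s) (q (f) (f)))) (q (f) (f)) (r (s) (f)))  →  (m (m (t (f)) (f) (r (s) (q (f) (f)))) (q (f) (f)) (r (s) (f)))
3. (m (m (t (f)) (f) (r (s) (q (f) (f)))) (q (f) (f)) (r (s) (f)))  →  (m (m (t (f)) (f) (r (s) (f))) (q (f) (f)) (r (s) (f)))
4. (m (m (t (f)) (f) (r (s) (f))) (q (f) (f)) (r (s) (f)))  →  (m (m (t (f)) (f) (r (s) (f))) (f) (r (s) (f)))

normal form = (m (m (t (f)) (f) (r (s) (f))) (f) (r (s) (f)))


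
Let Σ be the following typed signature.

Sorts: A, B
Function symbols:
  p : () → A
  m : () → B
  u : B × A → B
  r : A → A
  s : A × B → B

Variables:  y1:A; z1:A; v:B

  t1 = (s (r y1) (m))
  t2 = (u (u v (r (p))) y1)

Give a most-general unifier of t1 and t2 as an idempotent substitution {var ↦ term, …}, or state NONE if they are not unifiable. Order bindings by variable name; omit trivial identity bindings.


head clash or occurs-check failure — not unifiable

NONE (not unifiable)


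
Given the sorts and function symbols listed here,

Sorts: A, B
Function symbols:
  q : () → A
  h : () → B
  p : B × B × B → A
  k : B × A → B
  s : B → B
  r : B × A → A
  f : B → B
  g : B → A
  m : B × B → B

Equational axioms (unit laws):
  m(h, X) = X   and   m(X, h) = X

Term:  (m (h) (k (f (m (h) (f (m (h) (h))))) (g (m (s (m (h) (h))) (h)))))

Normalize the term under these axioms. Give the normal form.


1. (m (h) (k (f (m (h) (f (m (h) (h))))) (g (m (s (m (h) (h))) (h)))))  →  (k (f (m (h) (f (m (h) (h))))) (g (m (s (m (h) (h))) (h))))
2. (k (f (m (h) (f (m (h) (h))))) (g (m (s (m (h) (h))) (h))))  →  (k (f (f (m (h) (h)))) (g (m (s (m (h) (h))) (h))))
3. (k (f (f (m (h) (h)))) (g (m (s (m (h) (h))) (h))))  →  (k (f (f (h))) (g (m (s (m (h) (h))) (h))))
4. (k (f (f (h))) (g (m (s (m (h) (h))) (h))))  →  (k (f (f (h))) (g (s (m (h) (h)))))
5. (k (f (f (h))) (g (s (m (h) (h)))))  →  (k (f (f (h))) (g (s (h))))

normal form = (k (f (f (h))) (g (s (h))))


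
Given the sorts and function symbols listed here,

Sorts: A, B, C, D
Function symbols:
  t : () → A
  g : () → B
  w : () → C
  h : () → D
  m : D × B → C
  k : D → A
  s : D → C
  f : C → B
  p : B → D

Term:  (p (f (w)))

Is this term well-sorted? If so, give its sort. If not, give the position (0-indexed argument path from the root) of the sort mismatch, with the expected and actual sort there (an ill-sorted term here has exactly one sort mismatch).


    (w) : C
  (f (w)) : B
(p (f (w))) : D

well-sorted; sort = D


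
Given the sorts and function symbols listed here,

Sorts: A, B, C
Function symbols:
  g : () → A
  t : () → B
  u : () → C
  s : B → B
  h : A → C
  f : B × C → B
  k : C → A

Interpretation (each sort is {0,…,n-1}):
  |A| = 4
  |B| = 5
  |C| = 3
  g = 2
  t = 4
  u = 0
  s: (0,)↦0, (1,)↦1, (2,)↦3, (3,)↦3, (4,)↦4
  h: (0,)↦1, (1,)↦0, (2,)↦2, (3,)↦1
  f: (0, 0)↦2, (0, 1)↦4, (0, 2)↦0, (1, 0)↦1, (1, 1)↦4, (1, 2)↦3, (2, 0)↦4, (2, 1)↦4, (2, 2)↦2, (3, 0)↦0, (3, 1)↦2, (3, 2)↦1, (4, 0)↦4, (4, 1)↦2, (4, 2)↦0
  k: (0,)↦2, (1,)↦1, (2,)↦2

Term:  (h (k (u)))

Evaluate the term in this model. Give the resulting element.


  u = 0
  (k (u)) = k(0,) = 2
  (h (k (u))) = h(2,) = 2

value = 2


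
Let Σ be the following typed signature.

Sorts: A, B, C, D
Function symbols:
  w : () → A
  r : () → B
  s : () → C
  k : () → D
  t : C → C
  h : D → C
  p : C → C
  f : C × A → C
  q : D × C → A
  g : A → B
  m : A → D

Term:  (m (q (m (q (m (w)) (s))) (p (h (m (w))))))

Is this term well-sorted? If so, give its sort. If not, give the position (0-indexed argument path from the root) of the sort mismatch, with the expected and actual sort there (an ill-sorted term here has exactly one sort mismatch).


well-sorted; sort = D

          (w) : A
        (m (w)) : D
        (s) : C
      (q (m (w)) (s)) : A
    (m (q (m (w)) (s))) : D
          (w) : A
        (m (w)) : D
      (h (m (w))) : C
    (p (h (m (w)))) : C
  (q (m (q (m (w)) (s))) (p (h (m (w))))) : A
(m (q (m (q (m (w)) (s))) (p (h (m (w)))))) : D
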